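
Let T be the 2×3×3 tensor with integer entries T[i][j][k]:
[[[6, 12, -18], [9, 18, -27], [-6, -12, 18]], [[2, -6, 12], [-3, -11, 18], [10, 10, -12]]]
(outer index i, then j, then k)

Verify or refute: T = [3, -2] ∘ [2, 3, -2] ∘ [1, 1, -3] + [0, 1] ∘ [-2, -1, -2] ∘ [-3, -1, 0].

Reconstruct entry (0,0,1) from the claimed factors: Σₗ aₗ[0]bₗ[0]cₗ[1] = (3)·(2)·(1) + (0)·(-2)·(-1) = 6, but T[0,0,1] = 12. The claim is false.

No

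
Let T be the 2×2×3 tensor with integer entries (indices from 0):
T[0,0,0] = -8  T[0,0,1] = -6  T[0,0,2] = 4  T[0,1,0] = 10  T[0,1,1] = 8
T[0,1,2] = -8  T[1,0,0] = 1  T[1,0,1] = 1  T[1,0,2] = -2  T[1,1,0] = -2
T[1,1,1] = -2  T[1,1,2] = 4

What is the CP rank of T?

Lower bound: the mode-2 unfolding of T (rows indexed by j, columns by (i,k) = (0,0), (0,1), (0,2), (1,0), (1,1), (1,2)) is [[-8, -6, 4, 1, 1, -2], [10, 8, -8, -2, -2, 4]].
There the 2×2 minor on rows j ∈ {0, 1}, columns (i,k) ∈ {(0,0), (0,1)} is det [[-8, -6], [10, 8]] = -4 ≠ 0, so this unfolding has rank ≥ 2; CP rank is at least every unfolding rank, so rank(T) ≥ 2. (Unfolding ranks only ever bound the CP rank from below — rank(T) can be strictly larger than all of them — so the matching upper bound has to come from an explicit 2-term decomposition.)
Upper bound — finding two terms. Write S_k = T[:,:,k] for the frontal slices: S₀ = [[-8, 10], [1, -2]], S₁ = [[-6, 8], [1, -2]], S₂ = [[4, -8], [-2, 4]].
If T = a₁ ∘ b₁ ∘ c₁ + a₂ ∘ b₂ ∘ c₂ then each S_k = c₁[k]·a₁b₁ᵀ + c₂[k]·a₂b₂ᵀ. S₀ and S₁ are linearly independent, so a₁b₁ᵀ and a₂b₂ᵀ must span the same plane of matrices: they are the rank-1 matrices of the form x·S₀ + y·S₁.
det(x·S₀ + y·S₁) is 6·x² + 10·xy + 4·y² = 2·(3·x + 2·y)(x + y), vanishing at (x:y) = (2:-3) and (1:-1).
M₁ = 2·S₀ − 3·S₁ = [[2, -4], [-1, 2]] = [2, -1][1, -2]ᵀ and M₂ = S₀ − S₁ = [[-2, 2], [0, 0]] = (-2)·[1, 0][1, -1]ᵀ, so take a₁ = [2, -1], b₁ = [1, -2], a₂ = [1, 0], b₂ = [1, -1].
Each slice is an integer combination of E₁ = a₁b₁ᵀ and E₂ = a₂b₂ᵀ: S₀ = −E₁ − 6·E₂, S₁ = −E₁ − 4·E₂, S₂ = 2·E₁; reading off coefficients, c₁ = [-1, -1, 2] and c₂ = [-6, -4, 0].
Hence T = [2, -1] ∘ [1, -2] ∘ [-1, -1, 2] + [1, 0] ∘ [1, -1] ∘ [-6, -4, 0], so rank(T) ≤ 2.
These bounds meet, so rank(T) = 2.

2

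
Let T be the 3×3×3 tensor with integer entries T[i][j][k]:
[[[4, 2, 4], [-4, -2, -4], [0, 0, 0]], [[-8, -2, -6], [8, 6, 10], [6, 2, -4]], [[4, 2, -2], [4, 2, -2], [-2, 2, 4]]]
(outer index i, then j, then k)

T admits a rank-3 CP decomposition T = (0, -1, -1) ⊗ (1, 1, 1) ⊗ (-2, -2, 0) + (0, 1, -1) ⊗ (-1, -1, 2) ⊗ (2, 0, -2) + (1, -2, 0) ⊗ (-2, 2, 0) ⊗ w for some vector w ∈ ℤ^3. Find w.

Subtract the known terms from T to get the rank-1 residual R = (1, -2, 0) ⊗ (-2, 2, 0) ⊗ w, so R[i,j,k] = a[i]·b[j]·w[k]. Pick indices with nonzero a[0]·b[0] = (1)·(-2) = -2. Only the fibre through (0,0,·) is needed: R[0,0,:] = T[0,0,:] − Σₗ aₗ[0]bₗ[0]cₗ = [4, 2, 4] − (0)·(1)·(-2, -2, 0) − (0)·(-1)·(2, 0, -2) = [4, 2, 4]. Then w[k] = R[0,0,k] / -2 for each k, giving w = [4, 2, 4] / -2 = (-2, -1, -2).

w = (-2, -1, -2)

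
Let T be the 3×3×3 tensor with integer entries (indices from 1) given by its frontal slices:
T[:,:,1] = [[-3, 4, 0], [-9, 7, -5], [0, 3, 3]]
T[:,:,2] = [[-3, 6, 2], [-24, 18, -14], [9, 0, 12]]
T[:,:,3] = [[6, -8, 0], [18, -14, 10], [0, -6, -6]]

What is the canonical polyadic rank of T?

2

Lower bound: in the mode-1 unfolding of T (rows indexed by i, columns by (j,k)) the 2×2 minor on rows i ∈ {1, 2}, columns (j,k) ∈ {(1,1), (1,2)} is det [[-3, -3], [-9, -24]] = 45 ≠ 0, so that unfolding has rank ≥ 2 and hence rank(T) ≥ 2 (CP rank is at least every unfolding rank, though it can be larger).
Upper bound: with S_k = T[:,:,k], the two rank-1 terms a₁b₁ᵀ, a₂b₂ᵀ are the rank-1 members of the pencil x·S₁ + y·S₂.
The 2×2 minor of x·S₁ + y·S₂ on rows {1,2}, columns {1,2} is 15·x² + 75·xy + 90·y² = 15·(x + 3·y)(x + 2·y), vanishing at (x:y) = (3:-1) and (2:-1).
M₁ = 3·S₁ − S₂ = [[-6, 6, -2], [-3, 3, -1], [-9, 9, -3]] = −[2, 1, 3][3, -3, 1]ᵀ and M₂ = 2·S₁ − S₂ = [[-3, 2, -2], [6, -4, 4], [-9, 6, -6]] = −[1, -2, 3][3, -2, 2]ᵀ, so take a₁ = [2, 1, 3], b₁ = [3, -3, 1], a₂ = [1, -2, 3], b₂ = [3, -2, 2].
Each slice is an integer combination of E₁ = a₁b₁ᵀ and E₂ = a₂b₂ᵀ: S₁ = −E₁ + E₂, S₂ = −2·E₁ + 3·E₂, S₃ = 2·E₁ − 2·E₂; reading off coefficients, c₁ = [-1, -2, 2] and c₂ = [1, 3, -2].
Hence T = [2, 1, 3] (x) [3, -3, 1] (x) [-1, -2, 2] + [1, -2, 3] (x) [3, -2, 2] (x) [1, 3, -2], so rank(T) ≤ 2.
These bounds meet, so rank(T) = 2.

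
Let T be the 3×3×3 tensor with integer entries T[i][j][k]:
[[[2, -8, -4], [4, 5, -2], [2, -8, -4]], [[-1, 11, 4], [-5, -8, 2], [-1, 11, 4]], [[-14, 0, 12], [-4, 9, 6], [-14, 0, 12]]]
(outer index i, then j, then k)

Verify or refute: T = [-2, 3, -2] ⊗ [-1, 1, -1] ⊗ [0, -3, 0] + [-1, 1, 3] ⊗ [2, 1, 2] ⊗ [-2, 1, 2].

Reconstruct entry (0,0,0) from the claimed factors: Σₗ aₗ[0]bₗ[0]cₗ[0] = (-2)·(-1)·(0) + (-1)·(2)·(-2) = 4, but T[0,0,0] = 2. The claim is false.

No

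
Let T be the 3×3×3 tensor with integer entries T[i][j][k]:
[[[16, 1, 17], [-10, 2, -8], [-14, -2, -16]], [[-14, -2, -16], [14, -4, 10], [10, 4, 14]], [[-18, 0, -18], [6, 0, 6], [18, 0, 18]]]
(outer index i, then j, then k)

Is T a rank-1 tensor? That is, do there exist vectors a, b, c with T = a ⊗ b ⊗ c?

No

The mode-2 unfolding of T (rows indexed by j, columns by (i,k) = (0,0), (0,1), (0,2), (1,0), (1,1), (1,2), (2,0), (2,1), (2,2)) is [[16, 1, 17, -14, -2, -16, -18, 0, -18], [-10, 2, -8, 14, -4, 10, 6, 0, 6], [-14, -2, -16, 10, 4, 14, 18, 0, 18]].
There the 2×2 minor on rows j ∈ {0, 1}, columns (i,k) ∈ {(0,0), (0,1)} is det [[16, 1], [-10, 2]] = 42 ≠ 0, so this unfolding has rank ≥ 2; CP rank is at least every unfolding rank, so rank(T) ≥ 2.
In particular rank(T) ≥ 2 > 1, so T is not rank-1.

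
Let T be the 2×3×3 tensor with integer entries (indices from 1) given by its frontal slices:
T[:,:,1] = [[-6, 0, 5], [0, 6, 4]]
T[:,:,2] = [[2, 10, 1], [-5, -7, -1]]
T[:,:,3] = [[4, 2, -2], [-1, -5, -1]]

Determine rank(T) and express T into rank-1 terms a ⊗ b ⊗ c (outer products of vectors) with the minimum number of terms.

rank(T) = 3

Lower bound: the mode-2 unfolding of T (rows indexed by j, columns by (i,k) = (1,1), (1,2), (1,3), (2,1), (2,2), (2,3)) is [[-6, 2, 4, 0, -5, -1], [0, 10, 2, 6, -7, -5], [5, 1, -2, 4, -1, -1]].
There the 3×3 minor on rows j ∈ {1, 2, 3}, columns (i,k) ∈ {(1,1), (1,2), (1,3)} is det [[-6, 2, 4], [0, 10, 2], [5, 1, -2]] = -48 ≠ 0, so this unfolding has rank ≥ 3; CP rank is at least every unfolding rank, so rank(T) ≥ 3. (Flattening ranks never certify an upper bound on CP rank; for that we must actually write T with 3 rank-1 terms.)
Upper bound: T is a sum of 3 rank-1 terms, T = [1, -1] ⊗ [1, 2, 0] ⊗ [-2, 4, 2] + [1, 2] ⊗ [0, 0, 1] ⊗ [1, -1, 0] + [2, 1] ⊗ [1, -1, -1] ⊗ [-2, -1, 1] (one valid choice — decompositions are not unique — normalised so each a, b is primitive with positive first nonzero entry; check it by expanding all entries), so rank(T) ≤ 3.
These bounds meet, so rank(T) = 3.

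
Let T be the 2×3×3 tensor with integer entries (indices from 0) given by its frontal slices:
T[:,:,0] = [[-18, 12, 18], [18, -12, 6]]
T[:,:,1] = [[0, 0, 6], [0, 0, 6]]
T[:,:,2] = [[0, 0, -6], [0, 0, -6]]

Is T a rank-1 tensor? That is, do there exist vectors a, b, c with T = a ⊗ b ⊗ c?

The mode-1 unfolding of T (rows indexed by i, columns by (j,k) = (0,0), (0,1), (0,2), (1,0), (1,1), (1,2), (2,0), (2,1), (2,2)) is [[-18, 0, 0, 12, 0, 0, 18, 6, -6], [18, 0, 0, -12, 0, 0, 6, 6, -6]].
There the 2×2 minor on rows i ∈ {0, 1}, columns (j,k) ∈ {(0,0), (2,0)} is det [[-18, 18], [18, 6]] = -432 ≠ 0, so this unfolding has rank ≥ 2; CP rank is at least every unfolding rank, so rank(T) ≥ 2.
In particular rank(T) ≥ 2 > 1, so T is not rank-1.

No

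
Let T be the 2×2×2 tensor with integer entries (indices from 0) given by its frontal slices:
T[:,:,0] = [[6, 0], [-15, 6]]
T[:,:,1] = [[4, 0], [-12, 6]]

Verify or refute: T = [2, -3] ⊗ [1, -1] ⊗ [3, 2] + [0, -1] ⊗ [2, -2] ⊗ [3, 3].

No

Reconstruct entry (0,1,0) from the claimed factors: Σₗ aₗ[0]bₗ[1]cₗ[0] = (2)·(-1)·(3) + (0)·(-2)·(3) = -6, but T[0,1,0] = 0. The claim is false.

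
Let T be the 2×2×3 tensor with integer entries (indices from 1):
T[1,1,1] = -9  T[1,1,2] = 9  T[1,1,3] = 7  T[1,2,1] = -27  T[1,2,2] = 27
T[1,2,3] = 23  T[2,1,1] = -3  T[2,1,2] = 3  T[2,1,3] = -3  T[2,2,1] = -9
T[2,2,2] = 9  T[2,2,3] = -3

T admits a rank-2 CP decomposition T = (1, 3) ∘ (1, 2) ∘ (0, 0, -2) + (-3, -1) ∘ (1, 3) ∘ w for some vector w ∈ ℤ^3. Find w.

w = (3, -3, -3)

Subtract the known terms from T to get the rank-1 residual R = (-3, -1) ∘ (1, 3) ∘ w, so R[i,j,k] = a[i]·b[j]·w[k]. Pick indices with nonzero a[1]·b[1] = (-3)·(1) = -3. Only the fibre through (1,1,·) is needed: R[1,1,:] = T[1,1,:] − Σₗ aₗ[1]bₗ[1]cₗ = [-9, 9, 7] − (1)·(1)·(0, 0, -2) = [-9, 9, 9]. Then w[k] = R[1,1,k] / -3 for each k, giving w = [-9, 9, 9] / -3 = (3, -3, -3).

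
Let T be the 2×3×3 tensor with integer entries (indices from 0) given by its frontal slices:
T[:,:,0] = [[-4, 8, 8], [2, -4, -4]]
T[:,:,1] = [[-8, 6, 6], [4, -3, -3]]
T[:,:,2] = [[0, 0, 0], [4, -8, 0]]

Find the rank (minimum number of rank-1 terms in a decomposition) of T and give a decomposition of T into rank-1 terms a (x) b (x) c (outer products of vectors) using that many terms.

rank(T) = 3

Lower bound: the mode-3 unfolding of T (rows indexed by k, columns by (i,j) = (0,0), (0,1), (0,2), (1,0), (1,1), (1,2)) is [[-4, 8, 8, 2, -4, -4], [-8, 6, 6, 4, -3, -3], [0, 0, 0, 4, -8, 0]].
There the 3×3 minor on rows k ∈ {0, 1, 2}, columns (i,j) ∈ {(0,0), (0,1), (1,0)} is det [[-4, 8, 2], [-8, 6, 4], [0, 0, 4]] = 160 ≠ 0, so this unfolding has rank ≥ 3; CP rank is at least every unfolding rank, so rank(T) ≥ 3. (Unfolding ranks only ever bound the CP rank from below — rank(T) can be strictly larger than all of them — so the matching upper bound has to come from an explicit 3-term decomposition.)
Upper bound: T is a sum of 3 rank-1 terms, T = [0, 1] (x) [1, -2, 0] (x) [0, 0, 4] + [2, -1] (x) [0, 1, 1] (x) [2, -1, 0] + [2, -1] (x) [1, -1, -1] (x) [-2, -4, 0] (one valid choice — decompositions are not unique — normalised so each a, b is primitive with positive first nonzero entry; check it by expanding all entries), so rank(T) ≤ 3.
These bounds meet, so rank(T) = 3.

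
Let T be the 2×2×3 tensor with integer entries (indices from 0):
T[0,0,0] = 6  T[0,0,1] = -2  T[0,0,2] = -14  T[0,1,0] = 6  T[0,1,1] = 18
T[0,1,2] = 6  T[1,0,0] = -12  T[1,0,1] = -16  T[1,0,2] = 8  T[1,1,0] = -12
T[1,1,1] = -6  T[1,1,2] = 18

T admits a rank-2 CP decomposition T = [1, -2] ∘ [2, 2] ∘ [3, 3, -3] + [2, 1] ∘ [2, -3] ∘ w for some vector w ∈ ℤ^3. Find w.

w = [0, -2, -2]

Subtract the known terms from T to get the rank-1 residual R = [2, 1] ∘ [2, -3] ∘ w, so R[i,j,k] = a[i]·b[j]·w[k]. Pick indices with nonzero a[0]·b[0] = (2)·(2) = 4. Only the fibre through (0,0,·) is needed: R[0,0,:] = T[0,0,:] − Σₗ aₗ[0]bₗ[0]cₗ = [6, -2, -14] − (1)·(2)·[3, 3, -3] = [0, -8, -8]. Then w[k] = R[0,0,k] / 4 for each k, giving w = [0, -8, -8] / 4 = [0, -2, -2].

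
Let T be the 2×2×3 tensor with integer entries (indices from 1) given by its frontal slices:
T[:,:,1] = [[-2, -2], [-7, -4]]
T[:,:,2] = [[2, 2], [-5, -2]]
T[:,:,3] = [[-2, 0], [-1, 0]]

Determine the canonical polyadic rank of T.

3

Lower bound: the mode-3 unfolding of T (rows indexed by k, columns by (i,j) = (1,1), (1,2), (2,1), (2,2)) is [[-2, -2, -7, -4], [2, 2, -5, -2], [-2, 0, -1, 0]].
There the 3×3 minor on rows k ∈ {1, 2, 3}, columns (i,j) ∈ {(1,1), (1,2), (2,1)} is det [[-2, -2, -7], [2, 2, -5], [-2, 0, -1]] = -48 ≠ 0, so this unfolding has rank ≥ 3; CP rank is at least every unfolding rank, so rank(T) ≥ 3. (Unfolding ranks only ever bound the CP rank from below — rank(T) can be strictly larger than all of them — so the matching upper bound has to come from an explicit 3-term decomposition.)
Upper bound: T is a sum of 3 rank-1 terms, T = [1, 2] ⊗ [2, 1] ⊗ [-2, -2, 0] + [2, 1] ⊗ [1, 1] ⊗ [-1, 1, 1] + [2, 1] ⊗ [2, 1] ⊗ [1, 1, -1] (one valid choice — decompositions are not unique — normalised so each a, b is primitive with positive first nonzero entry; check it by expanding all entries), so rank(T) ≤ 3.
These bounds meet, so rank(T) = 3.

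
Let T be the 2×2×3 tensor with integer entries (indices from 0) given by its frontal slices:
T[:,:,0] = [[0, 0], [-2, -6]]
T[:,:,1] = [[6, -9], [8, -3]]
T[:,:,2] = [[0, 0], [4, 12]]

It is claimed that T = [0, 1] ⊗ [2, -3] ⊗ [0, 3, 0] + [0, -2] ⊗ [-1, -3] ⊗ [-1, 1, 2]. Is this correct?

No

Reconstruct entry (0,0,1) from the claimed factors: Σₗ aₗ[0]bₗ[0]cₗ[1] = (0)·(2)·(3) + (0)·(-1)·(1) = 0, but T[0,0,1] = 6. The claim is false.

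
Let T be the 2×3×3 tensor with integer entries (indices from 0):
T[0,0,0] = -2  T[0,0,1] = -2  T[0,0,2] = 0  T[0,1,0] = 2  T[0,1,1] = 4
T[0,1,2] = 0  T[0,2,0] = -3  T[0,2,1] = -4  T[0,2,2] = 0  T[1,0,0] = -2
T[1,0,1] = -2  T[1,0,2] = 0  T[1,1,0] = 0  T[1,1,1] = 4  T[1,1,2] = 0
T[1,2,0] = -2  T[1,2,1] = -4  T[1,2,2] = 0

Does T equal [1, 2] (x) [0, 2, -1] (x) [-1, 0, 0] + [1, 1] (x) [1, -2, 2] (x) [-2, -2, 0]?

Reconstruct entrywise from the claimed factors. For example, T[1,1,0] = 0 and Σₗ aₗ[1]bₗ[1]cₗ[0] = (2)·(2)·(-1) + (1)·(-2)·(-2) = 0; checking all 18 entries, every one matches. The claim holds.

Yes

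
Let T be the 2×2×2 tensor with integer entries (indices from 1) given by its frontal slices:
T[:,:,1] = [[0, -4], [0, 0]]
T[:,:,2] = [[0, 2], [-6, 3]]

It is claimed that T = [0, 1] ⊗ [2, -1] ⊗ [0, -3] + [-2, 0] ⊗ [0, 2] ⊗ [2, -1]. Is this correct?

No

Reconstruct entry (1,2,1) from the claimed factors: Σₗ aₗ[1]bₗ[2]cₗ[1] = (0)·(-1)·(0) + (-2)·(2)·(2) = -8, but T[1,2,1] = -4. The claim is false.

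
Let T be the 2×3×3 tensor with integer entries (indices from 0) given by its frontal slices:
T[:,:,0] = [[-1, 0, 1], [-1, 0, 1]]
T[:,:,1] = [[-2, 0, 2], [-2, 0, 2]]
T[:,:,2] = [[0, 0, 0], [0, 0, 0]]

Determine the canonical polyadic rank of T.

Lower bound: T ≠ 0 (e.g. T[0,0,0] = -1), so rank(T) ≥ 1.
Upper bound: the mode-1 fibre T[:,0,0] = [-1, -1] gives a = [1, 1] (primitive direction); the mode-2 fibre T[0,:,0] = [-1, 0, 1] gives b = [1, 0, -1]; then c[k] = T[0,0,k] / (a[0]·b[0]) = [-1, -2, 0] / 1 = [-1, -2, 0].
Expanding [1, 1] (x) [1, 0, -1] (x) [-1, -2, 0] reproduces all 18 entries of T, so T = [1, 1] (x) [1, 0, -1] (x) [-1, -2, 0] and rank(T) ≤ 1.
These bounds meet, so rank(T) = 1.

1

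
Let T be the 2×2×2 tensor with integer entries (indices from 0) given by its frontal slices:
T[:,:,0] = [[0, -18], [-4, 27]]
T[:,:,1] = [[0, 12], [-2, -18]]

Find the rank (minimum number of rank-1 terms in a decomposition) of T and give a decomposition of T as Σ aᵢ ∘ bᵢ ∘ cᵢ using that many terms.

Lower bound: the mode-3 unfolding of T (rows indexed by k, columns by (i,j) = (0,0), (0,1), (1,0), (1,1)) is [[0, -18, -4, 27], [0, 12, -2, -18]].
There the 2×2 minor on rows k ∈ {0, 1}, columns (i,j) ∈ {(0,1), (1,0)} is det [[-18, -4], [12, -2]] = 84 ≠ 0, so this unfolding has rank ≥ 2; CP rank is at least every unfolding rank, so rank(T) ≥ 2. (Unfolding ranks only ever bound the CP rank from below — rank(T) can be strictly larger than all of them — so the matching upper bound has to come from an explicit 2-term decomposition.)
Upper bound — finding two terms. Write S_k = T[:,:,k] for the frontal slices: S₀ = [[0, -18], [-4, 27]], S₁ = [[0, 12], [-2, -18]].
If T = a₁ ∘ b₁ ∘ c₁ + a₂ ∘ b₂ ∘ c₂ then each S_k = c₁[k]·a₁b₁ᵀ + c₂[k]·a₂b₂ᵀ. S₀ and S₁ are linearly independent, so a₁b₁ᵀ and a₂b₂ᵀ must span the same plane of matrices: they are the rank-1 matrices of the form x·S₀ + y·S₁.
det(x·S₀ + y·S₁) is −72·x² + 12·xy + 24·y² = (-12)·(3·x − 2·y)(2·x + y), vanishing at (x:y) = (2:3) and (1:-2).
M₁ = 2·S₀ + 3·S₁ = [[0, 0], [-14, 0]] = (-14)·[0, 1][1, 0]ᵀ and M₂ = S₀ − 2·S₁ = [[0, -42], [0, 63]] = (-21)·[2, -3][0, 1]ᵀ, so take a₁ = [0, 1], b₁ = [1, 0], a₂ = [2, -3], b₂ = [0, 1].
Each slice is an integer combination of E₁ = a₁b₁ᵀ and E₂ = a₂b₂ᵀ: S₀ = −4·E₁ − 9·E₂, S₁ = −2·E₁ + 6·E₂; reading off coefficients, c₁ = [-4, -2] and c₂ = [-9, 6].
Hence T = [0, 1] ∘ [1, 0] ∘ [-4, -2] + [2, -3] ∘ [0, 1] ∘ [-9, 6], so rank(T) ≤ 2.
These bounds meet, so rank(T) = 2.

rank(T) = 2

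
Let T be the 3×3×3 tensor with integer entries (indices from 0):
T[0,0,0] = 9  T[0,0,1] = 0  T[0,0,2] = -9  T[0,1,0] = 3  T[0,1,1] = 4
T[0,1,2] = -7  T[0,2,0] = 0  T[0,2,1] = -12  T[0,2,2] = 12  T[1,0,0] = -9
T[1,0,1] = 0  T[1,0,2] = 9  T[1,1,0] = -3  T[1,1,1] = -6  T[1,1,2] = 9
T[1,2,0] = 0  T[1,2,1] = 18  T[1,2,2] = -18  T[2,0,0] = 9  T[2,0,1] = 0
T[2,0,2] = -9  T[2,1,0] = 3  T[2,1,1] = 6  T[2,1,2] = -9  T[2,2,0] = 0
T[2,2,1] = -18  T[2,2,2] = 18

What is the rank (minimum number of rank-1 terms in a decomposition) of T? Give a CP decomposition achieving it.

rank(T) = 2

Lower bound: the mode-2 unfolding of T (rows indexed by j, columns by (i,k) = (0,0), (0,1), (0,2), (1,0), (1,1), (1,2), (2,0), (2,1), (2,2)) is [[9, 0, -9, -9, 0, 9, 9, 0, -9], [3, 4, -7, -3, -6, 9, 3, 6, -9], [0, -12, 12, 0, 18, -18, 0, -18, 18]].
There the 2×2 minor on rows j ∈ {0, 1}, columns (i,k) ∈ {(0,0), (0,1)} is det [[9, 0], [3, 4]] = 36 ≠ 0, so this unfolding has rank ≥ 2; CP rank is at least every unfolding rank, so rank(T) ≥ 2. (Unfolding ranks only ever bound the CP rank from below — rank(T) can be strictly larger than all of them — so the matching upper bound has to come from an explicit 2-term decomposition.)
Upper bound — finding two terms. Write S_k = T[:,:,k] for the frontal slices: S₀ = [[9, 3, 0], [-9, -3, 0], [9, 3, 0]], S₁ = [[0, 4, -12], [0, -6, 18], [0, 6, -18]], S₂ = [[-9, -7, 12], [9, 9, -18], [-9, -9, 18]].
If T = a₁ ⊗ b₁ ⊗ c₁ + a₂ ⊗ b₂ ⊗ c₂ then each S_k = c₁[k]·a₁b₁ᵀ + c₂[k]·a₂b₂ᵀ. S₀ and S₁ are linearly independent, so a₁b₁ᵀ and a₂b₂ᵀ must span the same plane of matrices: they are the rank-1 matrices of the form x·S₀ + y·S₁.
The 2×2 minor of x·S₀ + y·S₁ on rows {0,1}, columns {0,1} is −18·xy = (-18)·(y)(x), vanishing at (x:y) = (1:0) and (0:1).
M₁ = S₀ = [[9, 3, 0], [-9, -3, 0], [9, 3, 0]] = 3·[1, -1, 1][3, 1, 0]ᵀ and M₂ = S₁ = [[0, 4, -12], [0, -6, 18], [0, 6, -18]] = 2·[2, -3, 3][0, 1, -3]ᵀ, so take a₁ = [1, -1, 1], b₁ = [3, 1, 0], a₂ = [2, -3, 3], b₂ = [0, 1, -3].
Each slice is an integer combination of E₁ = a₁b₁ᵀ and E₂ = a₂b₂ᵀ: S₀ = 3·E₁, S₁ = 2·E₂, S₂ = −3·E₁ − 2·E₂; reading off coefficients, c₁ = [3, 0, -3] and c₂ = [0, 2, -2].
Hence T = [1, -1, 1] ⊗ [3, 1, 0] ⊗ [3, 0, -3] + [2, -3, 3] ⊗ [0, 1, -3] ⊗ [0, 2, -2], so rank(T) ≤ 2.
These bounds meet, so rank(T) = 2.
Check entry T[0,2,0] = 0: (1)·(0)·(3) + (2)·(-3)·(0) = 0.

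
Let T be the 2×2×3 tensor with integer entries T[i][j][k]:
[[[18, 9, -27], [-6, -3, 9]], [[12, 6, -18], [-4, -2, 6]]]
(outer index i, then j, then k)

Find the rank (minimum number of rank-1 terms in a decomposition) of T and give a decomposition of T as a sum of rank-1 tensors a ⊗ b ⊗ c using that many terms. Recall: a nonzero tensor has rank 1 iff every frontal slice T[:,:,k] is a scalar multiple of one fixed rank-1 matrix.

rank(T) = 1

Lower bound: T ≠ 0 (e.g. T[0,0,0] = 18), so rank(T) ≥ 1.
Upper bound: if T = a ⊗ b ⊗ c then every fibre of T is a multiple of the corresponding factor, so read the factors off the fibres through the nonzero entry T[0,0,0] = 18.
The mode-1 fibre T[:,0,0] = [18, 12] gives a = [3, 2] (primitive direction); the mode-2 fibre T[0,:,0] = [18, -6] gives b = [3, -1]; then c[k] = T[0,0,k] / (a[0]·b[0]) = [18, 9, -27] / 9 = [2, 1, -3].
Expanding [3, 2] ⊗ [3, -1] ⊗ [2, 1, -3] reproduces all 12 entries of T, so T = [3, 2] ⊗ [3, -1] ⊗ [2, 1, -3] and rank(T) ≤ 1.
These bounds meet, so rank(T) = 1.
Check entry T[1,0,1] = 6: (2)·(3)·(1) = 6.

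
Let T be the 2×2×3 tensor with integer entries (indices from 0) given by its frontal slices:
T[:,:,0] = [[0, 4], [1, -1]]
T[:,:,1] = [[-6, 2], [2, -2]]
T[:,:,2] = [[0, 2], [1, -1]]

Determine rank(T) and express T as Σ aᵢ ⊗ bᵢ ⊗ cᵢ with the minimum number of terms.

Lower bound: the mode-3 unfolding of T (rows indexed by k, columns by (i,j) = (0,0), (0,1), (1,0), (1,1)) is [[0, 4, 1, -1], [-6, 2, 2, -2], [0, 2, 1, -1]].
There the 3×3 minor on rows k ∈ {0, 1, 2}, columns (i,j) ∈ {(0,0), (0,1), (1,0)} is det [[0, 4, 1], [-6, 2, 2], [0, 2, 1]] = 12 ≠ 0, so this unfolding has rank ≥ 3; CP rank is at least every unfolding rank, so rank(T) ≥ 3. (Unfolding ranks only ever bound the CP rank from below — rank(T) can be strictly larger than all of them — so the matching upper bound has to come from an explicit 3-term decomposition.)
Upper bound: T is a sum of 3 rank-1 terms, T = [1, 0] ⊗ [0, 1] ⊗ [-2, 2, -4] + [1, 0] ⊗ [1, 2] ⊗ [2, -2, 2] + [2, -1] ⊗ [1, -1] ⊗ [-1, -2, -1] (written with every a and b primitive with positive leading entry and the scale carried by c; CP decompositions are not unique, and this one is verified by expanding entrywise), so rank(T) ≤ 3.
These bounds meet, so rank(T) = 3.

rank(T) = 3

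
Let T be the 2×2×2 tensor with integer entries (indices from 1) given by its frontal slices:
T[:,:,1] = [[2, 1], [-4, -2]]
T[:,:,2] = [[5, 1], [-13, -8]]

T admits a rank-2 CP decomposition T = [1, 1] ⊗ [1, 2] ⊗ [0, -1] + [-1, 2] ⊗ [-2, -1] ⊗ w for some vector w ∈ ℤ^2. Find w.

w = [1, 3]

Subtract the known terms from T to get the rank-1 residual R = [-1, 2] ⊗ [-2, -1] ⊗ w, so R[i,j,k] = a[i]·b[j]·w[k]. Pick indices with nonzero a[1]·b[1] = (-1)·(-2) = 2. Only the fibre through (1,1,·) is needed: R[1,1,:] = T[1,1,:] − Σₗ aₗ[1]bₗ[1]cₗ = [2, 5] − (1)·(1)·[0, -1] = [2, 6]. Then w[k] = R[1,1,k] / 2 for each k, giving w = [2, 6] / 2 = [1, 3].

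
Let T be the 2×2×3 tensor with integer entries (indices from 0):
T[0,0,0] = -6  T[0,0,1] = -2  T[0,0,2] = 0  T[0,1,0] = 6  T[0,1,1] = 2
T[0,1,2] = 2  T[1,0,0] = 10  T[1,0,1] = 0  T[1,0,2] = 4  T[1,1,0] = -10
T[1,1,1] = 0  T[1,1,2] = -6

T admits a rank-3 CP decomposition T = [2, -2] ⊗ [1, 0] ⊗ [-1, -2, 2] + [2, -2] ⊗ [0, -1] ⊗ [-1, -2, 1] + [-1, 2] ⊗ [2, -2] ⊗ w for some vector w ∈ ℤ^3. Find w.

Subtract the known terms from T to get the rank-1 residual R = [-1, 2] ⊗ [2, -2] ⊗ w, so R[i,j,k] = a[i]·b[j]·w[k]. Pick indices with nonzero a[0]·b[0] = (-1)·(2) = -2. Only the fibre through (0,0,·) is needed: R[0,0,:] = T[0,0,:] − Σₗ aₗ[0]bₗ[0]cₗ = [-6, -2, 0] − (2)·(1)·[-1, -2, 2] − (2)·(0)·[-1, -2, 1] = [-4, 2, -4]. Then w[k] = R[0,0,k] / -2 for each k, giving w = [-4, 2, -4] / -2 = [2, -1, 2].

w = [2, -1, 2]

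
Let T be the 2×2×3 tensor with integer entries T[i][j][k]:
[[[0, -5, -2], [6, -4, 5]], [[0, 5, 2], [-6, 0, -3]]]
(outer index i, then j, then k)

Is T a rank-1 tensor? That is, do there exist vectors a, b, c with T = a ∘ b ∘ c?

The mode-3 unfolding of T (rows indexed by k, columns by (i,j) = (0,0), (0,1), (1,0), (1,1)) is [[0, 6, 0, -6], [-5, -4, 5, 0], [-2, 5, 2, -3]].
There the 3×3 minor on rows k ∈ {0, 1, 2}, columns (i,j) ∈ {(0,0), (0,1), (1,1)} is det [[0, 6, -6], [-5, -4, 0], [-2, 5, -3]] = 108 ≠ 0, so this unfolding has rank ≥ 3; CP rank is at least every unfolding rank, so rank(T) ≥ 3.
In particular rank(T) ≥ 3 > 1, so T is not rank-1.

No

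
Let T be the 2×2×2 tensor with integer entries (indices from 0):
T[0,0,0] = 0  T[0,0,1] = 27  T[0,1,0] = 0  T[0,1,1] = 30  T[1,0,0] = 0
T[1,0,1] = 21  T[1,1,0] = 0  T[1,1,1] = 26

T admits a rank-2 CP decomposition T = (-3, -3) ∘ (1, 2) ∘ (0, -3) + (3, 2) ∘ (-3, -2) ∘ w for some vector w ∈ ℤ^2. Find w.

Subtract the known terms from T to get the rank-1 residual R = (3, 2) ∘ (-3, -2) ∘ w, so R[i,j,k] = a[i]·b[j]·w[k]. Pick indices with nonzero a[0]·b[0] = (3)·(-3) = -9. Only the fibre through (0,0,·) is needed: R[0,0,:] = T[0,0,:] − Σₗ aₗ[0]bₗ[0]cₗ = [0, 27] − (-3)·(1)·(0, -3) = [0, 18]. Then w[k] = R[0,0,k] / -9 for each k, giving w = [0, 18] / -9 = (0, -2).

w = (0, -2)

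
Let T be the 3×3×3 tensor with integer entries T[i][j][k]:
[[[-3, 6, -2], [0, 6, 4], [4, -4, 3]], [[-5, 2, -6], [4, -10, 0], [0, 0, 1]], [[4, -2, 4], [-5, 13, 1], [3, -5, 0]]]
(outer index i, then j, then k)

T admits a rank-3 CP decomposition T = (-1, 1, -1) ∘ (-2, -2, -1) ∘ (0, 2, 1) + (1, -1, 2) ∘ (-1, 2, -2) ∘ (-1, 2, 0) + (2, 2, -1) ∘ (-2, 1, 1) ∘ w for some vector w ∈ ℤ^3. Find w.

w = (1, -1, 1)

Subtract the known terms from T to get the rank-1 residual R = (2, 2, -1) ∘ (-2, 1, 1) ∘ w, so R[i,j,k] = a[i]·b[j]·w[k]. Pick indices with nonzero a[0]·b[0] = (2)·(-2) = -4. Only the fibre through (0,0,·) is needed: R[0,0,:] = T[0,0,:] − Σₗ aₗ[0]bₗ[0]cₗ = [-3, 6, -2] − (-1)·(-2)·(0, 2, 1) − (1)·(-1)·(-1, 2, 0) = [-4, 4, -4]. Then w[k] = R[0,0,k] / -4 for each k, giving w = [-4, 4, -4] / -4 = (1, -1, 1).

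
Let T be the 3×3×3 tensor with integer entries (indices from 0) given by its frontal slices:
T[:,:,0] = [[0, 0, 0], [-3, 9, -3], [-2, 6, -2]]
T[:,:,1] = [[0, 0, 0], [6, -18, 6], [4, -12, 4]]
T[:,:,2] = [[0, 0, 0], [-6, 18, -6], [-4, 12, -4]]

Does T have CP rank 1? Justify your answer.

Yes

If T = a ∘ b ∘ c then every fibre of T is a multiple of the corresponding factor, so read the factors off the fibres through the nonzero entry T[1,0,0] = -3.
The mode-1 fibre T[:,0,0] = [0, -3, -2] gives a = [0, 3, 2] (primitive direction); the mode-2 fibre T[1,:,0] = [-3, 9, -3] gives b = [1, -3, 1]; then c[k] = T[1,0,k] / (a[1]·b[0]) = [-3, 6, -6] / 3 = [-1, 2, -2].
Expanding [0, 3, 2] ∘ [1, -3, 1] ∘ [-1, 2, -2] reproduces all 27 entries of T, so T = [0, 3, 2] ∘ [1, -3, 1] ∘ [-1, 2, -2] and rank(T) ≤ 1.
Equivalently every frontal slice T[:,:,k] is c[k] times the rank-1 matrix [0, 3, 2] ∘ [1, -3, 1]. So T has rank 1 (it is nonzero).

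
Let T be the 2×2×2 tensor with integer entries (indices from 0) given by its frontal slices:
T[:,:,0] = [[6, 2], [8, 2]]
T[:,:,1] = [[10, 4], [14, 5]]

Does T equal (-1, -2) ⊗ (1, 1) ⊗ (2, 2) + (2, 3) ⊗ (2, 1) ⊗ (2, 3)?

Reconstruct entrywise from the claimed factors. For example, T[1,0,0] = 8 and Σₗ aₗ[1]bₗ[0]cₗ[0] = (-2)·(1)·(2) + (3)·(2)·(2) = 8; checking all 8 entries, every one matches. The claim holds.

Yes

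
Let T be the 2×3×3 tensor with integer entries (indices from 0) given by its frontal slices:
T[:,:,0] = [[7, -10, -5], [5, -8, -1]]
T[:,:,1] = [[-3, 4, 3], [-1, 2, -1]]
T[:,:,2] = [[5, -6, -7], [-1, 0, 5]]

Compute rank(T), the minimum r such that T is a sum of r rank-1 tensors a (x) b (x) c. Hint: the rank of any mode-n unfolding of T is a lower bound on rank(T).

2

Lower bound: the mode-1 unfolding of T (rows indexed by i, columns by (j,k) = (0,0), (0,1), (0,2), (1,0), (1,1), (1,2), (2,0), (2,1), (2,2)) is [[7, -3, 5, -10, 4, -6, -5, 3, -7], [5, -1, -1, -8, 2, 0, -1, -1, 5]].
There the 2×2 minor on rows i ∈ {0, 1}, columns (j,k) ∈ {(0,0), (0,1)} is det [[7, -3], [5, -1]] = 8 ≠ 0, so this unfolding has rank ≥ 2; CP rank is at least every unfolding rank, so rank(T) ≥ 2. (Unfolding ranks only ever bound the CP rank from below — rank(T) can be strictly larger than all of them — so the matching upper bound has to come from an explicit 2-term decomposition.)
Upper bound — finding two terms. Write S_k = T[:,:,k] for the frontal slices: S₀ = [[7, -10, -5], [5, -8, -1]], S₁ = [[-3, 4, 3], [-1, 2, -1]], S₂ = [[5, -6, -7], [-1, 0, 5]].
If T = a₁ (x) b₁ (x) c₁ + a₂ (x) b₂ (x) c₂ then each S_k = c₁[k]·a₁b₁ᵀ + c₂[k]·a₂b₂ᵀ. S₀ and S₁ are linearly independent, so a₁b₁ᵀ and a₂b₂ᵀ must span the same plane of matrices: they are the rank-1 matrices of the form x·S₀ + y·S₁.
The 2×2 minor of x·S₀ + y·S₁ on rows {0,1}, columns {0,1} is −6·x² + 8·xy − 2·y² = (-2)·(3·x − y)(x − y), vanishing at (x:y) = (1:3) and (1:1).
M₁ = S₀ + 3·S₁ = [[-2, 2, 4], [2, -2, -4]] = (-2)·[1, -1][1, -1, -2]ᵀ and M₂ = S₀ + S₁ = [[4, -6, -2], [4, -6, -2]] = 2·[1, 1][2, -3, -1]ᵀ, so take a₁ = [1, -1], b₁ = [1, -1, -2], a₂ = [1, 1], b₂ = [2, -3, -1].
Each slice is an integer combination of E₁ = a₁b₁ᵀ and E₂ = a₂b₂ᵀ: S₀ = E₁ + 3·E₂, S₁ = −E₁ − E₂, S₂ = 3·E₁ + E₂; reading off coefficients, c₁ = [1, -1, 3] and c₂ = [3, -1, 1].
Hence T = [1, -1] (x) [1, -1, -2] (x) [1, -1, 3] + [1, 1] (x) [2, -3, -1] (x) [3, -1, 1], so rank(T) ≤ 2.
These bounds meet, so rank(T) = 2.
Check entry T[1,2,2] = 5: (-1)·(-2)·(3) + (1)·(-1)·(1) = 5.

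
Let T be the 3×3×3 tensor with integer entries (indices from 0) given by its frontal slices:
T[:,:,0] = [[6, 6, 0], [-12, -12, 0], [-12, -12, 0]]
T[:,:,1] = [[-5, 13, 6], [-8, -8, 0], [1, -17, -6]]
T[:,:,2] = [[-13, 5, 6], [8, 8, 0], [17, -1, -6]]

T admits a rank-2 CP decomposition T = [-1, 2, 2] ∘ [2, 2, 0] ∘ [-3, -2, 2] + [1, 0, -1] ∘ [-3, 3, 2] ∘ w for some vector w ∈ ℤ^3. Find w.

Subtract the known terms from T to get the rank-1 residual R = [1, 0, -1] ∘ [-3, 3, 2] ∘ w, so R[i,j,k] = a[i]·b[j]·w[k]. Pick indices with nonzero a[0]·b[0] = (1)·(-3) = -3. Only the fibre through (0,0,·) is needed: R[0,0,:] = T[0,0,:] − Σₗ aₗ[0]bₗ[0]cₗ = [6, -5, -13] − (-1)·(2)·[-3, -2, 2] = [0, -9, -9]. Then w[k] = R[0,0,k] / -3 for each k, giving w = [0, -9, -9] / -3 = [0, 3, 3].

w = [0, 3, 3]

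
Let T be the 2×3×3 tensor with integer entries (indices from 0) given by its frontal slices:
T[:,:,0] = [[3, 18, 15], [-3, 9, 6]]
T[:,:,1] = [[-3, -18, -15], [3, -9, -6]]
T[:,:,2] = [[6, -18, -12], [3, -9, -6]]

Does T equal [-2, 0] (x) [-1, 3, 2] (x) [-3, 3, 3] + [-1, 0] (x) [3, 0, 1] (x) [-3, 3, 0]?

No

Reconstruct entry (1,0,0) from the claimed factors: Σₗ aₗ[1]bₗ[0]cₗ[0] = (0)·(-1)·(-3) + (0)·(3)·(-3) = 0, but T[1,0,0] = -3. The claim is false.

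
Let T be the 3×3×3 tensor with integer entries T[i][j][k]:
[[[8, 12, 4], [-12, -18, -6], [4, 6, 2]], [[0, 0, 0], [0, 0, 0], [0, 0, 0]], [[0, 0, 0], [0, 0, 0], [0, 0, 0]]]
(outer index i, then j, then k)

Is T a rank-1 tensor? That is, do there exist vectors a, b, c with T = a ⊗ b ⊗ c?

Yes

If T = a ⊗ b ⊗ c then every fibre of T is a multiple of the corresponding factor, so read the factors off the fibres through the nonzero entry T[0,0,0] = 8.
The mode-1 fibre T[:,0,0] = [8, 0, 0] gives a = [1, 0, 0] (primitive direction); the mode-2 fibre T[0,:,0] = [8, -12, 4] gives b = [2, -3, 1]; then c[k] = T[0,0,k] / (a[0]·b[0]) = [8, 12, 4] / 2 = [4, 6, 2].
Expanding [1, 0, 0] ⊗ [2, -3, 1] ⊗ [4, 6, 2] reproduces all 27 entries of T, so T = [1, 0, 0] ⊗ [2, -3, 1] ⊗ [4, 6, 2] and rank(T) ≤ 1.
Equivalently every frontal slice T[:,:,k] is c[k] times the rank-1 matrix [1, 0, 0] ⊗ [2, -3, 1]. So T has rank 1 (it is nonzero).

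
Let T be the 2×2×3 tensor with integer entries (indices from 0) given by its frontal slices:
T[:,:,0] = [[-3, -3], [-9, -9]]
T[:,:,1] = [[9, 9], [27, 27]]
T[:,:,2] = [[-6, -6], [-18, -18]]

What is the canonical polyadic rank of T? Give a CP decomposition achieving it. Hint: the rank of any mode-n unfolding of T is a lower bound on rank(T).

Lower bound: T ≠ 0 (e.g. T[0,0,0] = -3), so rank(T) ≥ 1.
Upper bound: if T = a ⊗ b ⊗ c then every fibre of T is a multiple of the corresponding factor, so read the factors off the fibres through the nonzero entry T[0,0,0] = -3.
The mode-1 fibre T[:,0,0] = [-3, -9] gives a = [1, 3] (primitive direction); the mode-2 fibre T[0,:,0] = [-3, -3] gives b = [1, 1]; then c[k] = T[0,0,k] / (a[0]·b[0]) = [-3, 9, -6] / 1 = [-3, 9, -6].
Expanding [1, 3] ⊗ [1, 1] ⊗ [-3, 9, -6] reproduces all 12 entries of T, so T = [1, 3] ⊗ [1, 1] ⊗ [-3, 9, -6] and rank(T) ≤ 1.
These bounds meet, so rank(T) = 1.

rank(T) = 1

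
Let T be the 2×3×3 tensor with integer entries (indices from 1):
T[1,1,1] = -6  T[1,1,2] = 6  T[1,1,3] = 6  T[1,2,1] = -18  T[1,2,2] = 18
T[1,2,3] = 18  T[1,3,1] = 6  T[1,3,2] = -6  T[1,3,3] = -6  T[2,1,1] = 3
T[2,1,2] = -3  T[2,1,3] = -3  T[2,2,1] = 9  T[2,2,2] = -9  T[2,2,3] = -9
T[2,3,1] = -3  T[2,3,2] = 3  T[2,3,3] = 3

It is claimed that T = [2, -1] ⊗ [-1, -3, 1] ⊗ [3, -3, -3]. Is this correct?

Reconstruct entrywise from the claimed factors. For example, T[1,3,1] = 6 and Σₗ aₗ[1]bₗ[3]cₗ[1] = (2)·(1)·(3) = 6; checking all 18 entries, every one matches. The claim holds.

Yes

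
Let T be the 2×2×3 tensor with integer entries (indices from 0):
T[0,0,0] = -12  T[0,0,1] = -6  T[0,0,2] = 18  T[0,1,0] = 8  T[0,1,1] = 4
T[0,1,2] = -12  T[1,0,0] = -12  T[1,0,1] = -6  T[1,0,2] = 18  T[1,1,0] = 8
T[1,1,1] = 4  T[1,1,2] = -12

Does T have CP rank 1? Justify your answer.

If T = a (x) b (x) c then every fibre of T is a multiple of the corresponding factor, so read the factors off the fibres through the nonzero entry T[0,0,0] = -12.
The mode-1 fibre T[:,0,0] = [-12, -12] gives a = [1, 1] (primitive direction); the mode-2 fibre T[0,:,0] = [-12, 8] gives b = [3, -2]; then c[k] = T[0,0,k] / (a[0]·b[0]) = [-12, -6, 18] / 3 = [-4, -2, 6].
Expanding [1, 1] (x) [3, -2] (x) [-4, -2, 6] reproduces all 12 entries of T, so T = [1, 1] (x) [3, -2] (x) [-4, -2, 6] and rank(T) ≤ 1.
Equivalently every frontal slice T[:,:,k] is c[k] times the rank-1 matrix [1, 1] (x) [3, -2]. So T has rank 1 (it is nonzero).

Yes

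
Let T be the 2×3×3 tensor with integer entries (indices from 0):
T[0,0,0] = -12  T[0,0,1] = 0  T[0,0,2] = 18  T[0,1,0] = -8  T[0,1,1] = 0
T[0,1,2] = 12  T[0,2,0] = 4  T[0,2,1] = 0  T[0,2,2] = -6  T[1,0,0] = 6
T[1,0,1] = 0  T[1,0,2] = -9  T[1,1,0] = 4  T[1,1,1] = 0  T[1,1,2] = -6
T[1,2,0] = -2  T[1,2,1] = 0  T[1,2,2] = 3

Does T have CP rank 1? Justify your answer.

The mode-1 fibre T[:,0,0] = [-12, 6] gives a = [2, -1] (primitive direction); the mode-2 fibre T[0,:,0] = [-12, -8, 4] gives b = [3, 2, -1]; then c[k] = T[0,0,k] / (a[0]·b[0]) = [-12, 0, 18] / 6 = [-2, 0, 3].
Expanding [2, -1] ⊗ [3, 2, -1] ⊗ [-2, 0, 3] reproduces all 18 entries of T, so T = [2, -1] ⊗ [3, 2, -1] ⊗ [-2, 0, 3] and rank(T) ≤ 1.
Equivalently every frontal slice T[:,:,k] is c[k] times the rank-1 matrix [2, -1] ⊗ [3, 2, -1]. So T has rank 1 (it is nonzero).

Yes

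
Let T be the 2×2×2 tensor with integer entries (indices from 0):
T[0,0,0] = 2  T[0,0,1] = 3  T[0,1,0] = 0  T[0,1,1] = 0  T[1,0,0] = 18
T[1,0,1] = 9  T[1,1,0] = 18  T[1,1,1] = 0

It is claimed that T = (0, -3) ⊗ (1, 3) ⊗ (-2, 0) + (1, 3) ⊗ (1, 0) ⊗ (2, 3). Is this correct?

No

Reconstruct entry (1,0,0) from the claimed factors: Σₗ aₗ[1]bₗ[0]cₗ[0] = (-3)·(1)·(-2) + (3)·(1)·(2) = 12, but T[1,0,0] = 18. The claim is false.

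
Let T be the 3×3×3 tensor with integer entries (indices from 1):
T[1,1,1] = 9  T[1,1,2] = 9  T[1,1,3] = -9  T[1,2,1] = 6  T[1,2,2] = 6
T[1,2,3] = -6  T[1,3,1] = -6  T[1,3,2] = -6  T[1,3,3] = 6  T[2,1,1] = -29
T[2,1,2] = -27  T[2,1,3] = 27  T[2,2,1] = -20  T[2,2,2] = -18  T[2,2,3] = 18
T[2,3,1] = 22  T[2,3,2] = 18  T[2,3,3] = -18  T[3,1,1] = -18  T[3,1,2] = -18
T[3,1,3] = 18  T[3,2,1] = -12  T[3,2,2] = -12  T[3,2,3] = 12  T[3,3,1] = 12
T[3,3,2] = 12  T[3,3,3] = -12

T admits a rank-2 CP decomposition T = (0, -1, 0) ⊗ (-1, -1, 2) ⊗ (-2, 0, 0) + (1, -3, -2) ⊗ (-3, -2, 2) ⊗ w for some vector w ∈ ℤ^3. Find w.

w = (-3, -3, 3)

Subtract the known terms from T to get the rank-1 residual R = (1, -3, -2) ⊗ (-3, -2, 2) ⊗ w, so R[i,j,k] = a[i]·b[j]·w[k]. Pick indices with nonzero a[1]·b[1] = (1)·(-3) = -3. Only the fibre through (1,1,·) is needed: R[1,1,:] = T[1,1,:] − Σₗ aₗ[1]bₗ[1]cₗ = [9, 9, -9] − (0)·(-1)·(-2, 0, 0) = [9, 9, -9]. Then w[k] = R[1,1,k] / -3 for each k, giving w = [9, 9, -9] / -3 = (-3, -3, 3).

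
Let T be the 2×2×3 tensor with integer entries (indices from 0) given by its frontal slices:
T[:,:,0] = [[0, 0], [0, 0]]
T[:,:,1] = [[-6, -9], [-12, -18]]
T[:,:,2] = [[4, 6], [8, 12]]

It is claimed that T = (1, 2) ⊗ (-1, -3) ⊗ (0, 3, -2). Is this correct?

No

Reconstruct entry (0,0,1) from the claimed factors: Σₗ aₗ[0]bₗ[0]cₗ[1] = (1)·(-1)·(3) = -3, but T[0,0,1] = -6. The claim is false.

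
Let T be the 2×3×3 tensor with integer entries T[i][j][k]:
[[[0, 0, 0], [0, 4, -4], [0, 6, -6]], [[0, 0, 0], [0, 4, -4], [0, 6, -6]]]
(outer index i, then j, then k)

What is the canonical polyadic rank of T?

1

Lower bound: T ≠ 0 (e.g. T[0,1,1] = 4), so rank(T) ≥ 1.
Upper bound: if T = a ⊗ b ⊗ c then every fibre of T is a multiple of the corresponding factor, so read the factors off the fibres through the nonzero entry T[0,1,1] = 4.
The mode-1 fibre T[:,1,1] = [4, 4] gives a = [1, 1] (primitive direction); the mode-2 fibre T[0,:,1] = [0, 4, 6] gives b = [0, 2, 3]; then c[k] = T[0,1,k] / (a[0]·b[1]) = [0, 4, -4] / 2 = [0, 2, -2].
Expanding [1, 1] ⊗ [0, 2, 3] ⊗ [0, 2, -2] reproduces all 18 entries of T, so T = [1, 1] ⊗ [0, 2, 3] ⊗ [0, 2, -2] and rank(T) ≤ 1.
These bounds meet, so rank(T) = 1.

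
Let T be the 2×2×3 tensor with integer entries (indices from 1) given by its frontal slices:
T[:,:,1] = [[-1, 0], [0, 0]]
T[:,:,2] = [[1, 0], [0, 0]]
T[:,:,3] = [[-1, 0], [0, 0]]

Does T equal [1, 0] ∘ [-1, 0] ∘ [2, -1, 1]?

Reconstruct entry (1,1,1) from the claimed factors: Σₗ aₗ[1]bₗ[1]cₗ[1] = (1)·(-1)·(2) = -2, but T[1,1,1] = -1. The claim is false.

No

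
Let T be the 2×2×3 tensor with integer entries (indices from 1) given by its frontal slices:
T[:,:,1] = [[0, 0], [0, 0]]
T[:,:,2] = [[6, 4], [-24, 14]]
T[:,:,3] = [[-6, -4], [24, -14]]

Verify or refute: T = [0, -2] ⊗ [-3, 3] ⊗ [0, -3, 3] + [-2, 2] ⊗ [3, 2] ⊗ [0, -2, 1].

No

Reconstruct entry (1,1,2) from the claimed factors: Σₗ aₗ[1]bₗ[1]cₗ[2] = (0)·(-3)·(-3) + (-2)·(3)·(-2) = 12, but T[1,1,2] = 6. The claim is false.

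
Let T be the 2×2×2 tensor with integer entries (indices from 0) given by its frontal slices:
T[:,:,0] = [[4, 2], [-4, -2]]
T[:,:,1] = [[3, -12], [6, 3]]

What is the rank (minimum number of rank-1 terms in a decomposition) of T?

2

Lower bound: the mode-1 unfolding of T (rows indexed by i, columns by (j,k) = (0,0), (0,1), (1,0), (1,1)) is [[4, 3, 2, -12], [-4, 6, -2, 3]].
There the 2×2 minor on rows i ∈ {0, 1}, columns (j,k) ∈ {(0,0), (0,1)} is det [[4, 3], [-4, 6]] = 36 ≠ 0, so this unfolding has rank ≥ 2; CP rank is at least every unfolding rank, so rank(T) ≥ 2. (Flattening ranks never certify an upper bound on CP rank; for that we must actually write T with 2 rank-1 terms.)
Upper bound — finding two terms. Write S_k = T[:,:,k] for the frontal slices: S₀ = [[4, 2], [-4, -2]], S₁ = [[3, -12], [6, 3]].
If T = a₁ (x) b₁ (x) c₁ + a₂ (x) b₂ (x) c₂ then each S_k = c₁[k]·a₁b₁ᵀ + c₂[k]·a₂b₂ᵀ. S₀ and S₁ are linearly independent, so a₁b₁ᵀ and a₂b₂ᵀ must span the same plane of matrices: they are the rank-1 matrices of the form x·S₀ + y·S₁.
det(x·S₀ + y·S₁) is −54·xy + 81·y² = (-27)·(2·x − 3·y)(y), vanishing at (x:y) = (3:2) and (1:0).
M₁ = 3·S₀ + 2·S₁ = [[18, -18], [0, 0]] = 18·[1, 0][1, -1]ᵀ and M₂ = S₀ = [[4, 2], [-4, -2]] = 2·[1, -1][2, 1]ᵀ, so take a₁ = [1, 0], b₁ = [1, -1], a₂ = [1, -1], b₂ = [2, 1].
Each slice is an integer combination of E₁ = a₁b₁ᵀ and E₂ = a₂b₂ᵀ: S₀ = 2·E₂, S₁ = 9·E₁ − 3·E₂; reading off coefficients, c₁ = [0, 9] and c₂ = [2, -3].
Hence T = [1, 0] (x) [1, -1] (x) [0, 9] + [1, -1] (x) [2, 1] (x) [2, -3], so rank(T) ≤ 2.
These bounds meet, so rank(T) = 2.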